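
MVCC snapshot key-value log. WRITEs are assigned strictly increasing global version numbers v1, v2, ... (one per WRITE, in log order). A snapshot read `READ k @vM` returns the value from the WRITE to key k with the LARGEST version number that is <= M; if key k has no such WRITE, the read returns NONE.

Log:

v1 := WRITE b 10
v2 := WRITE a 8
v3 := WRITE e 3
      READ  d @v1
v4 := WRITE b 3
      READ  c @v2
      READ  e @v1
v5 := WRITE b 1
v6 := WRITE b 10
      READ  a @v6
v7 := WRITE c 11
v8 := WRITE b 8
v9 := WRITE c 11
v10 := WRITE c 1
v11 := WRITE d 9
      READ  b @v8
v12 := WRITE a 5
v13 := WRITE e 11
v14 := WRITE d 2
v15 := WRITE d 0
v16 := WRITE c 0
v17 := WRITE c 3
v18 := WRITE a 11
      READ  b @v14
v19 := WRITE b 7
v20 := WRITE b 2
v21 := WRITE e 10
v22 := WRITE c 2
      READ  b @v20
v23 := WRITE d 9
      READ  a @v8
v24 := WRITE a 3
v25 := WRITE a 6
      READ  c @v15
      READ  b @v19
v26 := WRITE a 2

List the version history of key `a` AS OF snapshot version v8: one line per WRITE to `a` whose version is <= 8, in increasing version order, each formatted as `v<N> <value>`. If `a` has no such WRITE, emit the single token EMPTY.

Answer: v2 8

Derivation:
Scan writes for key=a with version <= 8:
  v1 WRITE b 10 -> skip
  v2 WRITE a 8 -> keep
  v3 WRITE e 3 -> skip
  v4 WRITE b 3 -> skip
  v5 WRITE b 1 -> skip
  v6 WRITE b 10 -> skip
  v7 WRITE c 11 -> skip
  v8 WRITE b 8 -> skip
  v9 WRITE c 11 -> skip
  v10 WRITE c 1 -> skip
  v11 WRITE d 9 -> skip
  v12 WRITE a 5 -> drop (> snap)
  v13 WRITE e 11 -> skip
  v14 WRITE d 2 -> skip
  v15 WRITE d 0 -> skip
  v16 WRITE c 0 -> skip
  v17 WRITE c 3 -> skip
  v18 WRITE a 11 -> drop (> snap)
  v19 WRITE b 7 -> skip
  v20 WRITE b 2 -> skip
  v21 WRITE e 10 -> skip
  v22 WRITE c 2 -> skip
  v23 WRITE d 9 -> skip
  v24 WRITE a 3 -> drop (> snap)
  v25 WRITE a 6 -> drop (> snap)
  v26 WRITE a 2 -> drop (> snap)
Collected: [(2, 8)]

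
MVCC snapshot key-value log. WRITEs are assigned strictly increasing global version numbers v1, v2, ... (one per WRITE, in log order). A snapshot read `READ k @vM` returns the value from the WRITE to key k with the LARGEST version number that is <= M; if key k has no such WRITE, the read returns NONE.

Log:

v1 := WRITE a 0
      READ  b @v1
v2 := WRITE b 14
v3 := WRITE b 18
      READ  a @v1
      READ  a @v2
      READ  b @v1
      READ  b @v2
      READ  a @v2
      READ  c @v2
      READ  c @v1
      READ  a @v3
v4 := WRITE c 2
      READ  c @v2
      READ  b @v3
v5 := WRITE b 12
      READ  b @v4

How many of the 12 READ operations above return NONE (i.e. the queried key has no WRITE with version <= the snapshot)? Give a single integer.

v1: WRITE a=0  (a history now [(1, 0)])
READ b @v1: history=[] -> no version <= 1 -> NONE
v2: WRITE b=14  (b history now [(2, 14)])
v3: WRITE b=18  (b history now [(2, 14), (3, 18)])
READ a @v1: history=[(1, 0)] -> pick v1 -> 0
READ a @v2: history=[(1, 0)] -> pick v1 -> 0
READ b @v1: history=[(2, 14), (3, 18)] -> no version <= 1 -> NONE
READ b @v2: history=[(2, 14), (3, 18)] -> pick v2 -> 14
READ a @v2: history=[(1, 0)] -> pick v1 -> 0
READ c @v2: history=[] -> no version <= 2 -> NONE
READ c @v1: history=[] -> no version <= 1 -> NONE
READ a @v3: history=[(1, 0)] -> pick v1 -> 0
v4: WRITE c=2  (c history now [(4, 2)])
READ c @v2: history=[(4, 2)] -> no version <= 2 -> NONE
READ b @v3: history=[(2, 14), (3, 18)] -> pick v3 -> 18
v5: WRITE b=12  (b history now [(2, 14), (3, 18), (5, 12)])
READ b @v4: history=[(2, 14), (3, 18), (5, 12)] -> pick v3 -> 18
Read results in order: ['NONE', '0', '0', 'NONE', '14', '0', 'NONE', 'NONE', '0', 'NONE', '18', '18']
NONE count = 5

Answer: 5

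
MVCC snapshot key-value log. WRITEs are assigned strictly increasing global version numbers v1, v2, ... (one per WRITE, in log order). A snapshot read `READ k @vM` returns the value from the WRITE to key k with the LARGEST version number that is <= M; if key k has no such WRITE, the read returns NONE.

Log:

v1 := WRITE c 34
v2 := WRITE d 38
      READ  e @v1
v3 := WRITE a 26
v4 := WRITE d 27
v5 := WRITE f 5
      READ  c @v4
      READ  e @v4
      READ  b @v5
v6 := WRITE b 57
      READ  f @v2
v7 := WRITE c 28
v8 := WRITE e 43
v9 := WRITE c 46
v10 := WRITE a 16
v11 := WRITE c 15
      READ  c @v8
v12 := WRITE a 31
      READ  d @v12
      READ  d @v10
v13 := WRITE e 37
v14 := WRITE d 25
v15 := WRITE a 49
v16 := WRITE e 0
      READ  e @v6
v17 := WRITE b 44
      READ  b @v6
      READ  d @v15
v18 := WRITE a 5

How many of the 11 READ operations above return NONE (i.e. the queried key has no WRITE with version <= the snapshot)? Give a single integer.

Answer: 5

Derivation:
v1: WRITE c=34  (c history now [(1, 34)])
v2: WRITE d=38  (d history now [(2, 38)])
READ e @v1: history=[] -> no version <= 1 -> NONE
v3: WRITE a=26  (a history now [(3, 26)])
v4: WRITE d=27  (d history now [(2, 38), (4, 27)])
v5: WRITE f=5  (f history now [(5, 5)])
READ c @v4: history=[(1, 34)] -> pick v1 -> 34
READ e @v4: history=[] -> no version <= 4 -> NONE
READ b @v5: history=[] -> no version <= 5 -> NONE
v6: WRITE b=57  (b history now [(6, 57)])
READ f @v2: history=[(5, 5)] -> no version <= 2 -> NONE
v7: WRITE c=28  (c history now [(1, 34), (7, 28)])
v8: WRITE e=43  (e history now [(8, 43)])
v9: WRITE c=46  (c history now [(1, 34), (7, 28), (9, 46)])
v10: WRITE a=16  (a history now [(3, 26), (10, 16)])
v11: WRITE c=15  (c history now [(1, 34), (7, 28), (9, 46), (11, 15)])
READ c @v8: history=[(1, 34), (7, 28), (9, 46), (11, 15)] -> pick v7 -> 28
v12: WRITE a=31  (a history now [(3, 26), (10, 16), (12, 31)])
READ d @v12: history=[(2, 38), (4, 27)] -> pick v4 -> 27
READ d @v10: history=[(2, 38), (4, 27)] -> pick v4 -> 27
v13: WRITE e=37  (e history now [(8, 43), (13, 37)])
v14: WRITE d=25  (d history now [(2, 38), (4, 27), (14, 25)])
v15: WRITE a=49  (a history now [(3, 26), (10, 16), (12, 31), (15, 49)])
v16: WRITE e=0  (e history now [(8, 43), (13, 37), (16, 0)])
READ e @v6: history=[(8, 43), (13, 37), (16, 0)] -> no version <= 6 -> NONE
v17: WRITE b=44  (b history now [(6, 57), (17, 44)])
READ b @v6: history=[(6, 57), (17, 44)] -> pick v6 -> 57
READ d @v15: history=[(2, 38), (4, 27), (14, 25)] -> pick v14 -> 25
v18: WRITE a=5  (a history now [(3, 26), (10, 16), (12, 31), (15, 49), (18, 5)])
Read results in order: ['NONE', '34', 'NONE', 'NONE', 'NONE', '28', '27', '27', 'NONE', '57', '25']
NONE count = 5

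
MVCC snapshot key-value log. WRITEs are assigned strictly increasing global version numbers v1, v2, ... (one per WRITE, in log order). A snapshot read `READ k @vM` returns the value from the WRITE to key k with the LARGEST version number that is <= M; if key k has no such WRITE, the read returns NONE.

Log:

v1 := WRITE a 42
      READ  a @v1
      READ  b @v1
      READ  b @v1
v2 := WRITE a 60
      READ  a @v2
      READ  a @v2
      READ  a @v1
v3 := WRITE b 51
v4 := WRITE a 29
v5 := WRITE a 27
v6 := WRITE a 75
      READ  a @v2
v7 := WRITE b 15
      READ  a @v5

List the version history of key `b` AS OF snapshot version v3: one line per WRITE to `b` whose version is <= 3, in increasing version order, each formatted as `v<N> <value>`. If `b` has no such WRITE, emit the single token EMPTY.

Answer: v3 51

Derivation:
Scan writes for key=b with version <= 3:
  v1 WRITE a 42 -> skip
  v2 WRITE a 60 -> skip
  v3 WRITE b 51 -> keep
  v4 WRITE a 29 -> skip
  v5 WRITE a 27 -> skip
  v6 WRITE a 75 -> skip
  v7 WRITE b 15 -> drop (> snap)
Collected: [(3, 51)]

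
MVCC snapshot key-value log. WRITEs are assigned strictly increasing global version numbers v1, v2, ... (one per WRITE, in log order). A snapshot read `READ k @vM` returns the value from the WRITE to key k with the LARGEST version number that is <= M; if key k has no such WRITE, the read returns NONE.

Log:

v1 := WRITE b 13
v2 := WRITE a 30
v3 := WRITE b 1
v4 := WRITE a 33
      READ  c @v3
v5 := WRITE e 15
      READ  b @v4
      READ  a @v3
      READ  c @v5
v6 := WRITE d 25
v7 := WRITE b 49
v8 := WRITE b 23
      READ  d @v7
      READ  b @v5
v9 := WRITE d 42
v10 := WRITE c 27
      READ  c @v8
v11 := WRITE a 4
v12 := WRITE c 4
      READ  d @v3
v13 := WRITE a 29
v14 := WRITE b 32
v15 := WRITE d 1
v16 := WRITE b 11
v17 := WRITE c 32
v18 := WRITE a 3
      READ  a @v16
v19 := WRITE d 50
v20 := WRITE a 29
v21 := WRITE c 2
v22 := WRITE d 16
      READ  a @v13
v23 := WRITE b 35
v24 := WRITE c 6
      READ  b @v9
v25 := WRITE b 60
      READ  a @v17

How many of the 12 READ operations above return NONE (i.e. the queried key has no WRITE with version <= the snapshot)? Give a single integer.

v1: WRITE b=13  (b history now [(1, 13)])
v2: WRITE a=30  (a history now [(2, 30)])
v3: WRITE b=1  (b history now [(1, 13), (3, 1)])
v4: WRITE a=33  (a history now [(2, 30), (4, 33)])
READ c @v3: history=[] -> no version <= 3 -> NONE
v5: WRITE e=15  (e history now [(5, 15)])
READ b @v4: history=[(1, 13), (3, 1)] -> pick v3 -> 1
READ a @v3: history=[(2, 30), (4, 33)] -> pick v2 -> 30
READ c @v5: history=[] -> no version <= 5 -> NONE
v6: WRITE d=25  (d history now [(6, 25)])
v7: WRITE b=49  (b history now [(1, 13), (3, 1), (7, 49)])
v8: WRITE b=23  (b history now [(1, 13), (3, 1), (7, 49), (8, 23)])
READ d @v7: history=[(6, 25)] -> pick v6 -> 25
READ b @v5: history=[(1, 13), (3, 1), (7, 49), (8, 23)] -> pick v3 -> 1
v9: WRITE d=42  (d history now [(6, 25), (9, 42)])
v10: WRITE c=27  (c history now [(10, 27)])
READ c @v8: history=[(10, 27)] -> no version <= 8 -> NONE
v11: WRITE a=4  (a history now [(2, 30), (4, 33), (11, 4)])
v12: WRITE c=4  (c history now [(10, 27), (12, 4)])
READ d @v3: history=[(6, 25), (9, 42)] -> no version <= 3 -> NONE
v13: WRITE a=29  (a history now [(2, 30), (4, 33), (11, 4), (13, 29)])
v14: WRITE b=32  (b history now [(1, 13), (3, 1), (7, 49), (8, 23), (14, 32)])
v15: WRITE d=1  (d history now [(6, 25), (9, 42), (15, 1)])
v16: WRITE b=11  (b history now [(1, 13), (3, 1), (7, 49), (8, 23), (14, 32), (16, 11)])
v17: WRITE c=32  (c history now [(10, 27), (12, 4), (17, 32)])
v18: WRITE a=3  (a history now [(2, 30), (4, 33), (11, 4), (13, 29), (18, 3)])
READ a @v16: history=[(2, 30), (4, 33), (11, 4), (13, 29), (18, 3)] -> pick v13 -> 29
v19: WRITE d=50  (d history now [(6, 25), (9, 42), (15, 1), (19, 50)])
v20: WRITE a=29  (a history now [(2, 30), (4, 33), (11, 4), (13, 29), (18, 3), (20, 29)])
v21: WRITE c=2  (c history now [(10, 27), (12, 4), (17, 32), (21, 2)])
v22: WRITE d=16  (d history now [(6, 25), (9, 42), (15, 1), (19, 50), (22, 16)])
READ a @v13: history=[(2, 30), (4, 33), (11, 4), (13, 29), (18, 3), (20, 29)] -> pick v13 -> 29
v23: WRITE b=35  (b history now [(1, 13), (3, 1), (7, 49), (8, 23), (14, 32), (16, 11), (23, 35)])
v24: WRITE c=6  (c history now [(10, 27), (12, 4), (17, 32), (21, 2), (24, 6)])
READ b @v9: history=[(1, 13), (3, 1), (7, 49), (8, 23), (14, 32), (16, 11), (23, 35)] -> pick v8 -> 23
v25: WRITE b=60  (b history now [(1, 13), (3, 1), (7, 49), (8, 23), (14, 32), (16, 11), (23, 35), (25, 60)])
READ a @v17: history=[(2, 30), (4, 33), (11, 4), (13, 29), (18, 3), (20, 29)] -> pick v13 -> 29
Read results in order: ['NONE', '1', '30', 'NONE', '25', '1', 'NONE', 'NONE', '29', '29', '23', '29']
NONE count = 4

Answer: 4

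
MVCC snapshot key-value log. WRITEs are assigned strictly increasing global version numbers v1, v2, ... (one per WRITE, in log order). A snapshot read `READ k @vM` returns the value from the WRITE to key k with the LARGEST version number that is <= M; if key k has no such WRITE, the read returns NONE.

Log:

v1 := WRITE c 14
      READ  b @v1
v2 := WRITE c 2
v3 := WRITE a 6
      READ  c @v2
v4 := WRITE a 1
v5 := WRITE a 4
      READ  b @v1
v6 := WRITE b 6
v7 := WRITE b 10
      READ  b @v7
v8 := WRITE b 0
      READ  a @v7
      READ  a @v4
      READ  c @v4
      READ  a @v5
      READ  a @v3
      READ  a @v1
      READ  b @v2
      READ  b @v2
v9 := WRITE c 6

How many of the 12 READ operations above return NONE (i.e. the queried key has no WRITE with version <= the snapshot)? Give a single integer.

Answer: 5

Derivation:
v1: WRITE c=14  (c history now [(1, 14)])
READ b @v1: history=[] -> no version <= 1 -> NONE
v2: WRITE c=2  (c history now [(1, 14), (2, 2)])
v3: WRITE a=6  (a history now [(3, 6)])
READ c @v2: history=[(1, 14), (2, 2)] -> pick v2 -> 2
v4: WRITE a=1  (a history now [(3, 6), (4, 1)])
v5: WRITE a=4  (a history now [(3, 6), (4, 1), (5, 4)])
READ b @v1: history=[] -> no version <= 1 -> NONE
v6: WRITE b=6  (b history now [(6, 6)])
v7: WRITE b=10  (b history now [(6, 6), (7, 10)])
READ b @v7: history=[(6, 6), (7, 10)] -> pick v7 -> 10
v8: WRITE b=0  (b history now [(6, 6), (7, 10), (8, 0)])
READ a @v7: history=[(3, 6), (4, 1), (5, 4)] -> pick v5 -> 4
READ a @v4: history=[(3, 6), (4, 1), (5, 4)] -> pick v4 -> 1
READ c @v4: history=[(1, 14), (2, 2)] -> pick v2 -> 2
READ a @v5: history=[(3, 6), (4, 1), (5, 4)] -> pick v5 -> 4
READ a @v3: history=[(3, 6), (4, 1), (5, 4)] -> pick v3 -> 6
READ a @v1: history=[(3, 6), (4, 1), (5, 4)] -> no version <= 1 -> NONE
READ b @v2: history=[(6, 6), (7, 10), (8, 0)] -> no version <= 2 -> NONE
READ b @v2: history=[(6, 6), (7, 10), (8, 0)] -> no version <= 2 -> NONE
v9: WRITE c=6  (c history now [(1, 14), (2, 2), (9, 6)])
Read results in order: ['NONE', '2', 'NONE', '10', '4', '1', '2', '4', '6', 'NONE', 'NONE', 'NONE']
NONE count = 5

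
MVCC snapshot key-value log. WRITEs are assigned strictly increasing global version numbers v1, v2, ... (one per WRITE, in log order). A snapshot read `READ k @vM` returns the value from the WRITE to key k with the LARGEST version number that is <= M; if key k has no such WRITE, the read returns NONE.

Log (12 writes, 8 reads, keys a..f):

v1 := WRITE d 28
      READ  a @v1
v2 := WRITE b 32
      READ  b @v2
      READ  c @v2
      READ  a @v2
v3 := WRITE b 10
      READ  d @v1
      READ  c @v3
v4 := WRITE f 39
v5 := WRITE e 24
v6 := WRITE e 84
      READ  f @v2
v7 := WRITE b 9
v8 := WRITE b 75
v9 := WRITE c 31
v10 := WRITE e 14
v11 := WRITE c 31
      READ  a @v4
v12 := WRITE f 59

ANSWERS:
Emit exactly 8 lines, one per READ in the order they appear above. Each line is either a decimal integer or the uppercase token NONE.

v1: WRITE d=28  (d history now [(1, 28)])
READ a @v1: history=[] -> no version <= 1 -> NONE
v2: WRITE b=32  (b history now [(2, 32)])
READ b @v2: history=[(2, 32)] -> pick v2 -> 32
READ c @v2: history=[] -> no version <= 2 -> NONE
READ a @v2: history=[] -> no version <= 2 -> NONE
v3: WRITE b=10  (b history now [(2, 32), (3, 10)])
READ d @v1: history=[(1, 28)] -> pick v1 -> 28
READ c @v3: history=[] -> no version <= 3 -> NONE
v4: WRITE f=39  (f history now [(4, 39)])
v5: WRITE e=24  (e history now [(5, 24)])
v6: WRITE e=84  (e history now [(5, 24), (6, 84)])
READ f @v2: history=[(4, 39)] -> no version <= 2 -> NONE
v7: WRITE b=9  (b history now [(2, 32), (3, 10), (7, 9)])
v8: WRITE b=75  (b history now [(2, 32), (3, 10), (7, 9), (8, 75)])
v9: WRITE c=31  (c history now [(9, 31)])
v10: WRITE e=14  (e history now [(5, 24), (6, 84), (10, 14)])
v11: WRITE c=31  (c history now [(9, 31), (11, 31)])
READ a @v4: history=[] -> no version <= 4 -> NONE
v12: WRITE f=59  (f history now [(4, 39), (12, 59)])

Answer: NONE
32
NONE
NONE
28
NONE
NONE
NONE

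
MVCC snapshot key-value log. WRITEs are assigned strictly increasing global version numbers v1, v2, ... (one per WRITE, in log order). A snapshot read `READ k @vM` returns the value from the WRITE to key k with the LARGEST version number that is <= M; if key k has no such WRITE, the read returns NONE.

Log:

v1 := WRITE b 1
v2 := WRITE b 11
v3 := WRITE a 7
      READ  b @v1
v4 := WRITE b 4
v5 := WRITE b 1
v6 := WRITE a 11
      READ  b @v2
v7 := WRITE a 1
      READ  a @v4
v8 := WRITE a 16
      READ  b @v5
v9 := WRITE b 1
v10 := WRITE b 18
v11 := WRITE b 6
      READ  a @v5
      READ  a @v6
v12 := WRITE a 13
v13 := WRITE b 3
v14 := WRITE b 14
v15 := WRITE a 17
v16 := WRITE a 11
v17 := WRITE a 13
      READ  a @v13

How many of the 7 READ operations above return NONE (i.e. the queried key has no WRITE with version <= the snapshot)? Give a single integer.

v1: WRITE b=1  (b history now [(1, 1)])
v2: WRITE b=11  (b history now [(1, 1), (2, 11)])
v3: WRITE a=7  (a history now [(3, 7)])
READ b @v1: history=[(1, 1), (2, 11)] -> pick v1 -> 1
v4: WRITE b=4  (b history now [(1, 1), (2, 11), (4, 4)])
v5: WRITE b=1  (b history now [(1, 1), (2, 11), (4, 4), (5, 1)])
v6: WRITE a=11  (a history now [(3, 7), (6, 11)])
READ b @v2: history=[(1, 1), (2, 11), (4, 4), (5, 1)] -> pick v2 -> 11
v7: WRITE a=1  (a history now [(3, 7), (6, 11), (7, 1)])
READ a @v4: history=[(3, 7), (6, 11), (7, 1)] -> pick v3 -> 7
v8: WRITE a=16  (a history now [(3, 7), (6, 11), (7, 1), (8, 16)])
READ b @v5: history=[(1, 1), (2, 11), (4, 4), (5, 1)] -> pick v5 -> 1
v9: WRITE b=1  (b history now [(1, 1), (2, 11), (4, 4), (5, 1), (9, 1)])
v10: WRITE b=18  (b history now [(1, 1), (2, 11), (4, 4), (5, 1), (9, 1), (10, 18)])
v11: WRITE b=6  (b history now [(1, 1), (2, 11), (4, 4), (5, 1), (9, 1), (10, 18), (11, 6)])
READ a @v5: history=[(3, 7), (6, 11), (7, 1), (8, 16)] -> pick v3 -> 7
READ a @v6: history=[(3, 7), (6, 11), (7, 1), (8, 16)] -> pick v6 -> 11
v12: WRITE a=13  (a history now [(3, 7), (6, 11), (7, 1), (8, 16), (12, 13)])
v13: WRITE b=3  (b history now [(1, 1), (2, 11), (4, 4), (5, 1), (9, 1), (10, 18), (11, 6), (13, 3)])
v14: WRITE b=14  (b history now [(1, 1), (2, 11), (4, 4), (5, 1), (9, 1), (10, 18), (11, 6), (13, 3), (14, 14)])
v15: WRITE a=17  (a history now [(3, 7), (6, 11), (7, 1), (8, 16), (12, 13), (15, 17)])
v16: WRITE a=11  (a history now [(3, 7), (6, 11), (7, 1), (8, 16), (12, 13), (15, 17), (16, 11)])
v17: WRITE a=13  (a history now [(3, 7), (6, 11), (7, 1), (8, 16), (12, 13), (15, 17), (16, 11), (17, 13)])
READ a @v13: history=[(3, 7), (6, 11), (7, 1), (8, 16), (12, 13), (15, 17), (16, 11), (17, 13)] -> pick v12 -> 13
Read results in order: ['1', '11', '7', '1', '7', '11', '13']
NONE count = 0

Answer: 0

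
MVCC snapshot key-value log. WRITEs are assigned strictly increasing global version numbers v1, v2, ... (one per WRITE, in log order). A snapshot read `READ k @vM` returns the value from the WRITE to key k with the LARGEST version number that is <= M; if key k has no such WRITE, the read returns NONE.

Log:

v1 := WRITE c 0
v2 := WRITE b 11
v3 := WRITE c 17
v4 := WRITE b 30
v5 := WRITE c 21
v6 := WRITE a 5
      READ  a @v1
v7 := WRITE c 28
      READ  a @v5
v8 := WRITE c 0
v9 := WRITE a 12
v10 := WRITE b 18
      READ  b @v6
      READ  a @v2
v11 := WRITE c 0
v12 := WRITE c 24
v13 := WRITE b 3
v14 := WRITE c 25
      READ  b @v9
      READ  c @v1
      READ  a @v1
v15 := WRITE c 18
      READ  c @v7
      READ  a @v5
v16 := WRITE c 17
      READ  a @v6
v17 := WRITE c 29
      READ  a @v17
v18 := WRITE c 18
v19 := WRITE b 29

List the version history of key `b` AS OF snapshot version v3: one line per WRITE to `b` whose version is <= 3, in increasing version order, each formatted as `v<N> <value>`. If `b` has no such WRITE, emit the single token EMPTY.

Scan writes for key=b with version <= 3:
  v1 WRITE c 0 -> skip
  v2 WRITE b 11 -> keep
  v3 WRITE c 17 -> skip
  v4 WRITE b 30 -> drop (> snap)
  v5 WRITE c 21 -> skip
  v6 WRITE a 5 -> skip
  v7 WRITE c 28 -> skip
  v8 WRITE c 0 -> skip
  v9 WRITE a 12 -> skip
  v10 WRITE b 18 -> drop (> snap)
  v11 WRITE c 0 -> skip
  v12 WRITE c 24 -> skip
  v13 WRITE b 3 -> drop (> snap)
  v14 WRITE c 25 -> skip
  v15 WRITE c 18 -> skip
  v16 WRITE c 17 -> skip
  v17 WRITE c 29 -> skip
  v18 WRITE c 18 -> skip
  v19 WRITE b 29 -> drop (> snap)
Collected: [(2, 11)]

Answer: v2 11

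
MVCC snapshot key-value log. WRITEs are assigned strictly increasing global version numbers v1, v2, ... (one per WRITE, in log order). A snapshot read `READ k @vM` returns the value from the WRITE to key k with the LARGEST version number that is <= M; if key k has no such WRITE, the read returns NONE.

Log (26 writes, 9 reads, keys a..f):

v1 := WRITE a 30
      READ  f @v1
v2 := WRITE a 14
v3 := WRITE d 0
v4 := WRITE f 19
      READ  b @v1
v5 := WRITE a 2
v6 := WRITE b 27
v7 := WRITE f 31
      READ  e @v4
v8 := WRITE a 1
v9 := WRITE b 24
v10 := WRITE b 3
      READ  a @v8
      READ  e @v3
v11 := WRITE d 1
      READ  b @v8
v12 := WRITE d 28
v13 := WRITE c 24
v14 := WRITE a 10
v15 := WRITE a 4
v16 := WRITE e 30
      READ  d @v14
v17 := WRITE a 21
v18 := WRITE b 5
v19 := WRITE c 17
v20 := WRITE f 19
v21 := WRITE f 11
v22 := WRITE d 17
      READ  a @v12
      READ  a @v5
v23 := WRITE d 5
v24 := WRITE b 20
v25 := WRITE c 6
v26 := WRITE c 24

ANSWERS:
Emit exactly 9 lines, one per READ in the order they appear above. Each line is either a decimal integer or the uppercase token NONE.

Answer: NONE
NONE
NONE
1
NONE
27
28
1
2

Derivation:
v1: WRITE a=30  (a history now [(1, 30)])
READ f @v1: history=[] -> no version <= 1 -> NONE
v2: WRITE a=14  (a history now [(1, 30), (2, 14)])
v3: WRITE d=0  (d history now [(3, 0)])
v4: WRITE f=19  (f history now [(4, 19)])
READ b @v1: history=[] -> no version <= 1 -> NONE
v5: WRITE a=2  (a history now [(1, 30), (2, 14), (5, 2)])
v6: WRITE b=27  (b history now [(6, 27)])
v7: WRITE f=31  (f history now [(4, 19), (7, 31)])
READ e @v4: history=[] -> no version <= 4 -> NONE
v8: WRITE a=1  (a history now [(1, 30), (2, 14), (5, 2), (8, 1)])
v9: WRITE b=24  (b history now [(6, 27), (9, 24)])
v10: WRITE b=3  (b history now [(6, 27), (9, 24), (10, 3)])
READ a @v8: history=[(1, 30), (2, 14), (5, 2), (8, 1)] -> pick v8 -> 1
READ e @v3: history=[] -> no version <= 3 -> NONE
v11: WRITE d=1  (d history now [(3, 0), (11, 1)])
READ b @v8: history=[(6, 27), (9, 24), (10, 3)] -> pick v6 -> 27
v12: WRITE d=28  (d history now [(3, 0), (11, 1), (12, 28)])
v13: WRITE c=24  (c history now [(13, 24)])
v14: WRITE a=10  (a history now [(1, 30), (2, 14), (5, 2), (8, 1), (14, 10)])
v15: WRITE a=4  (a history now [(1, 30), (2, 14), (5, 2), (8, 1), (14, 10), (15, 4)])
v16: WRITE e=30  (e history now [(16, 30)])
READ d @v14: history=[(3, 0), (11, 1), (12, 28)] -> pick v12 -> 28
v17: WRITE a=21  (a history now [(1, 30), (2, 14), (5, 2), (8, 1), (14, 10), (15, 4), (17, 21)])
v18: WRITE b=5  (b history now [(6, 27), (9, 24), (10, 3), (18, 5)])
v19: WRITE c=17  (c history now [(13, 24), (19, 17)])
v20: WRITE f=19  (f history now [(4, 19), (7, 31), (20, 19)])
v21: WRITE f=11  (f history now [(4, 19), (7, 31), (20, 19), (21, 11)])
v22: WRITE d=17  (d history now [(3, 0), (11, 1), (12, 28), (22, 17)])
READ a @v12: history=[(1, 30), (2, 14), (5, 2), (8, 1), (14, 10), (15, 4), (17, 21)] -> pick v8 -> 1
READ a @v5: history=[(1, 30), (2, 14), (5, 2), (8, 1), (14, 10), (15, 4), (17, 21)] -> pick v5 -> 2
v23: WRITE d=5  (d history now [(3, 0), (11, 1), (12, 28), (22, 17), (23, 5)])
v24: WRITE b=20  (b history now [(6, 27), (9, 24), (10, 3), (18, 5), (24, 20)])
v25: WRITE c=6  (c history now [(13, 24), (19, 17), (25, 6)])
v26: WRITE c=24  (c history now [(13, 24), (19, 17), (25, 6), (26, 24)])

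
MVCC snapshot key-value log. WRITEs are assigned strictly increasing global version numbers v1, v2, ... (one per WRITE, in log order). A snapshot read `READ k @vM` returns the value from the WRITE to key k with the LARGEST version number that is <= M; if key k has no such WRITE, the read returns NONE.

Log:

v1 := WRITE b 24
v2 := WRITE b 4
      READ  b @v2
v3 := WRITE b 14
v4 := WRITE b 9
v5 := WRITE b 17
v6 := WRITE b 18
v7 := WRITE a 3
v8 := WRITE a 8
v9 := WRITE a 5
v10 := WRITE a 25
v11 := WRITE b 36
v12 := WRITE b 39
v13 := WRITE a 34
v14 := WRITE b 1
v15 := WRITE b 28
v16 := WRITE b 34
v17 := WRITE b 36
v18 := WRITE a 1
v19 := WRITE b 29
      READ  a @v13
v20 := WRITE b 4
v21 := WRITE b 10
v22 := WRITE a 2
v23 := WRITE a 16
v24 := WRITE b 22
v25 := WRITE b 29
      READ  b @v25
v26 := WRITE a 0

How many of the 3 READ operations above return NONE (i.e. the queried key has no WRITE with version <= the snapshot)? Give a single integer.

v1: WRITE b=24  (b history now [(1, 24)])
v2: WRITE b=4  (b history now [(1, 24), (2, 4)])
READ b @v2: history=[(1, 24), (2, 4)] -> pick v2 -> 4
v3: WRITE b=14  (b history now [(1, 24), (2, 4), (3, 14)])
v4: WRITE b=9  (b history now [(1, 24), (2, 4), (3, 14), (4, 9)])
v5: WRITE b=17  (b history now [(1, 24), (2, 4), (3, 14), (4, 9), (5, 17)])
v6: WRITE b=18  (b history now [(1, 24), (2, 4), (3, 14), (4, 9), (5, 17), (6, 18)])
v7: WRITE a=3  (a history now [(7, 3)])
v8: WRITE a=8  (a history now [(7, 3), (8, 8)])
v9: WRITE a=5  (a history now [(7, 3), (8, 8), (9, 5)])
v10: WRITE a=25  (a history now [(7, 3), (8, 8), (9, 5), (10, 25)])
v11: WRITE b=36  (b history now [(1, 24), (2, 4), (3, 14), (4, 9), (5, 17), (6, 18), (11, 36)])
v12: WRITE b=39  (b history now [(1, 24), (2, 4), (3, 14), (4, 9), (5, 17), (6, 18), (11, 36), (12, 39)])
v13: WRITE a=34  (a history now [(7, 3), (8, 8), (9, 5), (10, 25), (13, 34)])
v14: WRITE b=1  (b history now [(1, 24), (2, 4), (3, 14), (4, 9), (5, 17), (6, 18), (11, 36), (12, 39), (14, 1)])
v15: WRITE b=28  (b history now [(1, 24), (2, 4), (3, 14), (4, 9), (5, 17), (6, 18), (11, 36), (12, 39), (14, 1), (15, 28)])
v16: WRITE b=34  (b history now [(1, 24), (2, 4), (3, 14), (4, 9), (5, 17), (6, 18), (11, 36), (12, 39), (14, 1), (15, 28), (16, 34)])
v17: WRITE b=36  (b history now [(1, 24), (2, 4), (3, 14), (4, 9), (5, 17), (6, 18), (11, 36), (12, 39), (14, 1), (15, 28), (16, 34), (17, 36)])
v18: WRITE a=1  (a history now [(7, 3), (8, 8), (9, 5), (10, 25), (13, 34), (18, 1)])
v19: WRITE b=29  (b history now [(1, 24), (2, 4), (3, 14), (4, 9), (5, 17), (6, 18), (11, 36), (12, 39), (14, 1), (15, 28), (16, 34), (17, 36), (19, 29)])
READ a @v13: history=[(7, 3), (8, 8), (9, 5), (10, 25), (13, 34), (18, 1)] -> pick v13 -> 34
v20: WRITE b=4  (b history now [(1, 24), (2, 4), (3, 14), (4, 9), (5, 17), (6, 18), (11, 36), (12, 39), (14, 1), (15, 28), (16, 34), (17, 36), (19, 29), (20, 4)])
v21: WRITE b=10  (b history now [(1, 24), (2, 4), (3, 14), (4, 9), (5, 17), (6, 18), (11, 36), (12, 39), (14, 1), (15, 28), (16, 34), (17, 36), (19, 29), (20, 4), (21, 10)])
v22: WRITE a=2  (a history now [(7, 3), (8, 8), (9, 5), (10, 25), (13, 34), (18, 1), (22, 2)])
v23: WRITE a=16  (a history now [(7, 3), (8, 8), (9, 5), (10, 25), (13, 34), (18, 1), (22, 2), (23, 16)])
v24: WRITE b=22  (b history now [(1, 24), (2, 4), (3, 14), (4, 9), (5, 17), (6, 18), (11, 36), (12, 39), (14, 1), (15, 28), (16, 34), (17, 36), (19, 29), (20, 4), (21, 10), (24, 22)])
v25: WRITE b=29  (b history now [(1, 24), (2, 4), (3, 14), (4, 9), (5, 17), (6, 18), (11, 36), (12, 39), (14, 1), (15, 28), (16, 34), (17, 36), (19, 29), (20, 4), (21, 10), (24, 22), (25, 29)])
READ b @v25: history=[(1, 24), (2, 4), (3, 14), (4, 9), (5, 17), (6, 18), (11, 36), (12, 39), (14, 1), (15, 28), (16, 34), (17, 36), (19, 29), (20, 4), (21, 10), (24, 22), (25, 29)] -> pick v25 -> 29
v26: WRITE a=0  (a history now [(7, 3), (8, 8), (9, 5), (10, 25), (13, 34), (18, 1), (22, 2), (23, 16), (26, 0)])
Read results in order: ['4', '34', '29']
NONE count = 0

Answer: 0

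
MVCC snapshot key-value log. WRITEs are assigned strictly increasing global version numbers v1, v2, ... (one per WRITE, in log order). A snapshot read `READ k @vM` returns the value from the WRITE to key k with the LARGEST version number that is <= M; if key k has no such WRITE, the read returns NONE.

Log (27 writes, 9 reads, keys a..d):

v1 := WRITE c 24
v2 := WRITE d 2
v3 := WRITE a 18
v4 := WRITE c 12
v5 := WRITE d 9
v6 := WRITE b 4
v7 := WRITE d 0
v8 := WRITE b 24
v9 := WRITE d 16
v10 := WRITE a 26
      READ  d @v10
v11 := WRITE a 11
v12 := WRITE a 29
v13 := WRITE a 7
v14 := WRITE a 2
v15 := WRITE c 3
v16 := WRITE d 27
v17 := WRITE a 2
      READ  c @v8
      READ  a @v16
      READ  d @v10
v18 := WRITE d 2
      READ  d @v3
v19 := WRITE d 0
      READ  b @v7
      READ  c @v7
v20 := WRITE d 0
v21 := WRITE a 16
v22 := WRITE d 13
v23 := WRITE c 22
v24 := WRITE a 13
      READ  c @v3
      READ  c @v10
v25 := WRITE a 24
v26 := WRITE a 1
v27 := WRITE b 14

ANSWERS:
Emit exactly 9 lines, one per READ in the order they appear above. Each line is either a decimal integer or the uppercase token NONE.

v1: WRITE c=24  (c history now [(1, 24)])
v2: WRITE d=2  (d history now [(2, 2)])
v3: WRITE a=18  (a history now [(3, 18)])
v4: WRITE c=12  (c history now [(1, 24), (4, 12)])
v5: WRITE d=9  (d history now [(2, 2), (5, 9)])
v6: WRITE b=4  (b history now [(6, 4)])
v7: WRITE d=0  (d history now [(2, 2), (5, 9), (7, 0)])
v8: WRITE b=24  (b history now [(6, 4), (8, 24)])
v9: WRITE d=16  (d history now [(2, 2), (5, 9), (7, 0), (9, 16)])
v10: WRITE a=26  (a history now [(3, 18), (10, 26)])
READ d @v10: history=[(2, 2), (5, 9), (7, 0), (9, 16)] -> pick v9 -> 16
v11: WRITE a=11  (a history now [(3, 18), (10, 26), (11, 11)])
v12: WRITE a=29  (a history now [(3, 18), (10, 26), (11, 11), (12, 29)])
v13: WRITE a=7  (a history now [(3, 18), (10, 26), (11, 11), (12, 29), (13, 7)])
v14: WRITE a=2  (a history now [(3, 18), (10, 26), (11, 11), (12, 29), (13, 7), (14, 2)])
v15: WRITE c=3  (c history now [(1, 24), (4, 12), (15, 3)])
v16: WRITE d=27  (d history now [(2, 2), (5, 9), (7, 0), (9, 16), (16, 27)])
v17: WRITE a=2  (a history now [(3, 18), (10, 26), (11, 11), (12, 29), (13, 7), (14, 2), (17, 2)])
READ c @v8: history=[(1, 24), (4, 12), (15, 3)] -> pick v4 -> 12
READ a @v16: history=[(3, 18), (10, 26), (11, 11), (12, 29), (13, 7), (14, 2), (17, 2)] -> pick v14 -> 2
READ d @v10: history=[(2, 2), (5, 9), (7, 0), (9, 16), (16, 27)] -> pick v9 -> 16
v18: WRITE d=2  (d history now [(2, 2), (5, 9), (7, 0), (9, 16), (16, 27), (18, 2)])
READ d @v3: history=[(2, 2), (5, 9), (7, 0), (9, 16), (16, 27), (18, 2)] -> pick v2 -> 2
v19: WRITE d=0  (d history now [(2, 2), (5, 9), (7, 0), (9, 16), (16, 27), (18, 2), (19, 0)])
READ b @v7: history=[(6, 4), (8, 24)] -> pick v6 -> 4
READ c @v7: history=[(1, 24), (4, 12), (15, 3)] -> pick v4 -> 12
v20: WRITE d=0  (d history now [(2, 2), (5, 9), (7, 0), (9, 16), (16, 27), (18, 2), (19, 0), (20, 0)])
v21: WRITE a=16  (a history now [(3, 18), (10, 26), (11, 11), (12, 29), (13, 7), (14, 2), (17, 2), (21, 16)])
v22: WRITE d=13  (d history now [(2, 2), (5, 9), (7, 0), (9, 16), (16, 27), (18, 2), (19, 0), (20, 0), (22, 13)])
v23: WRITE c=22  (c history now [(1, 24), (4, 12), (15, 3), (23, 22)])
v24: WRITE a=13  (a history now [(3, 18), (10, 26), (11, 11), (12, 29), (13, 7), (14, 2), (17, 2), (21, 16), (24, 13)])
READ c @v3: history=[(1, 24), (4, 12), (15, 3), (23, 22)] -> pick v1 -> 24
READ c @v10: history=[(1, 24), (4, 12), (15, 3), (23, 22)] -> pick v4 -> 12
v25: WRITE a=24  (a history now [(3, 18), (10, 26), (11, 11), (12, 29), (13, 7), (14, 2), (17, 2), (21, 16), (24, 13), (25, 24)])
v26: WRITE a=1  (a history now [(3, 18), (10, 26), (11, 11), (12, 29), (13, 7), (14, 2), (17, 2), (21, 16), (24, 13), (25, 24), (26, 1)])
v27: WRITE b=14  (b history now [(6, 4), (8, 24), (27, 14)])

Answer: 16
12
2
16
2
4
12
24
12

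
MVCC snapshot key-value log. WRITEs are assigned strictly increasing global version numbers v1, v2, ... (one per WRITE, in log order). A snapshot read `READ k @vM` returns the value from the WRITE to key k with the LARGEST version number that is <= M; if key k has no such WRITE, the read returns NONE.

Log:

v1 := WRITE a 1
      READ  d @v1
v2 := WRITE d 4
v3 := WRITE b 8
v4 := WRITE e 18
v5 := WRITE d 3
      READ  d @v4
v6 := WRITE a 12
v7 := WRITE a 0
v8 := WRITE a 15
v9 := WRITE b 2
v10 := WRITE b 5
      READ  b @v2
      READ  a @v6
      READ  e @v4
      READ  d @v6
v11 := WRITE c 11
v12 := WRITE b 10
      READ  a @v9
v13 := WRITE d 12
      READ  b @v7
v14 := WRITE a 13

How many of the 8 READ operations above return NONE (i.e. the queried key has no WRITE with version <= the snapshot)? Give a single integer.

Answer: 2

Derivation:
v1: WRITE a=1  (a history now [(1, 1)])
READ d @v1: history=[] -> no version <= 1 -> NONE
v2: WRITE d=4  (d history now [(2, 4)])
v3: WRITE b=8  (b history now [(3, 8)])
v4: WRITE e=18  (e history now [(4, 18)])
v5: WRITE d=3  (d history now [(2, 4), (5, 3)])
READ d @v4: history=[(2, 4), (5, 3)] -> pick v2 -> 4
v6: WRITE a=12  (a history now [(1, 1), (6, 12)])
v7: WRITE a=0  (a history now [(1, 1), (6, 12), (7, 0)])
v8: WRITE a=15  (a history now [(1, 1), (6, 12), (7, 0), (8, 15)])
v9: WRITE b=2  (b history now [(3, 8), (9, 2)])
v10: WRITE b=5  (b history now [(3, 8), (9, 2), (10, 5)])
READ b @v2: history=[(3, 8), (9, 2), (10, 5)] -> no version <= 2 -> NONE
READ a @v6: history=[(1, 1), (6, 12), (7, 0), (8, 15)] -> pick v6 -> 12
READ e @v4: history=[(4, 18)] -> pick v4 -> 18
READ d @v6: history=[(2, 4), (5, 3)] -> pick v5 -> 3
v11: WRITE c=11  (c history now [(11, 11)])
v12: WRITE b=10  (b history now [(3, 8), (9, 2), (10, 5), (12, 10)])
READ a @v9: history=[(1, 1), (6, 12), (7, 0), (8, 15)] -> pick v8 -> 15
v13: WRITE d=12  (d history now [(2, 4), (5, 3), (13, 12)])
READ b @v7: history=[(3, 8), (9, 2), (10, 5), (12, 10)] -> pick v3 -> 8
v14: WRITE a=13  (a history now [(1, 1), (6, 12), (7, 0), (8, 15), (14, 13)])
Read results in order: ['NONE', '4', 'NONE', '12', '18', '3', '15', '8']
NONE count = 2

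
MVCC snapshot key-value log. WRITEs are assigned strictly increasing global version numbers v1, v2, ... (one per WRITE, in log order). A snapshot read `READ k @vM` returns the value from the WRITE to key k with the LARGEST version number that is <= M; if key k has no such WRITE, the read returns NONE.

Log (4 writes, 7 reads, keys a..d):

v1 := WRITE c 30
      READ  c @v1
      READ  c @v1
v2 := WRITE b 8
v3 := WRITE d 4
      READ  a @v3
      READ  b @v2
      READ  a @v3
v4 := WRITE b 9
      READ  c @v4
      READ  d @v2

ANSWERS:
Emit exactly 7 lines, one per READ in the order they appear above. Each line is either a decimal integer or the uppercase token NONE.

v1: WRITE c=30  (c history now [(1, 30)])
READ c @v1: history=[(1, 30)] -> pick v1 -> 30
READ c @v1: history=[(1, 30)] -> pick v1 -> 30
v2: WRITE b=8  (b history now [(2, 8)])
v3: WRITE d=4  (d history now [(3, 4)])
READ a @v3: history=[] -> no version <= 3 -> NONE
READ b @v2: history=[(2, 8)] -> pick v2 -> 8
READ a @v3: history=[] -> no version <= 3 -> NONE
v4: WRITE b=9  (b history now [(2, 8), (4, 9)])
READ c @v4: history=[(1, 30)] -> pick v1 -> 30
READ d @v2: history=[(3, 4)] -> no version <= 2 -> NONE

Answer: 30
30
NONE
8
NONE
30
NONE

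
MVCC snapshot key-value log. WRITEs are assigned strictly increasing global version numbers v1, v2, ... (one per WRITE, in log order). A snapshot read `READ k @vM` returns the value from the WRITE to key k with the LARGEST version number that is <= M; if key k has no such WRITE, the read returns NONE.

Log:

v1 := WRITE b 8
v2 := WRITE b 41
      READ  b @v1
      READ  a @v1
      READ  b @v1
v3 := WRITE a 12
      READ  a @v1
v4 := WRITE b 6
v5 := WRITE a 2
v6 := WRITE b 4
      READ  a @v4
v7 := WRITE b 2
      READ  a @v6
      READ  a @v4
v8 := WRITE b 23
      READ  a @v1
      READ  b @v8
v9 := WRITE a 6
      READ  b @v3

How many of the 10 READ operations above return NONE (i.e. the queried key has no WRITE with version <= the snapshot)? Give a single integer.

Answer: 3

Derivation:
v1: WRITE b=8  (b history now [(1, 8)])
v2: WRITE b=41  (b history now [(1, 8), (2, 41)])
READ b @v1: history=[(1, 8), (2, 41)] -> pick v1 -> 8
READ a @v1: history=[] -> no version <= 1 -> NONE
READ b @v1: history=[(1, 8), (2, 41)] -> pick v1 -> 8
v3: WRITE a=12  (a history now [(3, 12)])
READ a @v1: history=[(3, 12)] -> no version <= 1 -> NONE
v4: WRITE b=6  (b history now [(1, 8), (2, 41), (4, 6)])
v5: WRITE a=2  (a history now [(3, 12), (5, 2)])
v6: WRITE b=4  (b history now [(1, 8), (2, 41), (4, 6), (6, 4)])
READ a @v4: history=[(3, 12), (5, 2)] -> pick v3 -> 12
v7: WRITE b=2  (b history now [(1, 8), (2, 41), (4, 6), (6, 4), (7, 2)])
READ a @v6: history=[(3, 12), (5, 2)] -> pick v5 -> 2
READ a @v4: history=[(3, 12), (5, 2)] -> pick v3 -> 12
v8: WRITE b=23  (b history now [(1, 8), (2, 41), (4, 6), (6, 4), (7, 2), (8, 23)])
READ a @v1: history=[(3, 12), (5, 2)] -> no version <= 1 -> NONE
READ b @v8: history=[(1, 8), (2, 41), (4, 6), (6, 4), (7, 2), (8, 23)] -> pick v8 -> 23
v9: WRITE a=6  (a history now [(3, 12), (5, 2), (9, 6)])
READ b @v3: history=[(1, 8), (2, 41), (4, 6), (6, 4), (7, 2), (8, 23)] -> pick v2 -> 41
Read results in order: ['8', 'NONE', '8', 'NONE', '12', '2', '12', 'NONE', '23', '41']
NONE count = 3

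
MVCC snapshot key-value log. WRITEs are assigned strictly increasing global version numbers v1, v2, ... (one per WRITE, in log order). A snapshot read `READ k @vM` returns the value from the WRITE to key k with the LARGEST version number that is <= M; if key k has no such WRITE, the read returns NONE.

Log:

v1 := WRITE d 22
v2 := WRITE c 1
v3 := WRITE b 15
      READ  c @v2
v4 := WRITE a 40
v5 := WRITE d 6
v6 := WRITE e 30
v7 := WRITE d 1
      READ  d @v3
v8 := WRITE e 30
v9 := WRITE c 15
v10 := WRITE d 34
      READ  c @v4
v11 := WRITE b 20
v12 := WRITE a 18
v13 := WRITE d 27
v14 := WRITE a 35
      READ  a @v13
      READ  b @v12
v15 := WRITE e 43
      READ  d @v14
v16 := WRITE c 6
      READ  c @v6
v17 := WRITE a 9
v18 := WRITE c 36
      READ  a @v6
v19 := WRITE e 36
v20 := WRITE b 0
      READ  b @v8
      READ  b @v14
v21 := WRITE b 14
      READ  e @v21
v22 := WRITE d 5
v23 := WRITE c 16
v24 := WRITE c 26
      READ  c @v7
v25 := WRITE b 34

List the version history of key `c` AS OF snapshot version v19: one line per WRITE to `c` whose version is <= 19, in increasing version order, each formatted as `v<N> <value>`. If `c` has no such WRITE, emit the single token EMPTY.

Answer: v2 1
v9 15
v16 6
v18 36

Derivation:
Scan writes for key=c with version <= 19:
  v1 WRITE d 22 -> skip
  v2 WRITE c 1 -> keep
  v3 WRITE b 15 -> skip
  v4 WRITE a 40 -> skip
  v5 WRITE d 6 -> skip
  v6 WRITE e 30 -> skip
  v7 WRITE d 1 -> skip
  v8 WRITE e 30 -> skip
  v9 WRITE c 15 -> keep
  v10 WRITE d 34 -> skip
  v11 WRITE b 20 -> skip
  v12 WRITE a 18 -> skip
  v13 WRITE d 27 -> skip
  v14 WRITE a 35 -> skip
  v15 WRITE e 43 -> skip
  v16 WRITE c 6 -> keep
  v17 WRITE a 9 -> skip
  v18 WRITE c 36 -> keep
  v19 WRITE e 36 -> skip
  v20 WRITE b 0 -> skip
  v21 WRITE b 14 -> skip
  v22 WRITE d 5 -> skip
  v23 WRITE c 16 -> drop (> snap)
  v24 WRITE c 26 -> drop (> snap)
  v25 WRITE b 34 -> skip
Collected: [(2, 1), (9, 15), (16, 6), (18, 36)]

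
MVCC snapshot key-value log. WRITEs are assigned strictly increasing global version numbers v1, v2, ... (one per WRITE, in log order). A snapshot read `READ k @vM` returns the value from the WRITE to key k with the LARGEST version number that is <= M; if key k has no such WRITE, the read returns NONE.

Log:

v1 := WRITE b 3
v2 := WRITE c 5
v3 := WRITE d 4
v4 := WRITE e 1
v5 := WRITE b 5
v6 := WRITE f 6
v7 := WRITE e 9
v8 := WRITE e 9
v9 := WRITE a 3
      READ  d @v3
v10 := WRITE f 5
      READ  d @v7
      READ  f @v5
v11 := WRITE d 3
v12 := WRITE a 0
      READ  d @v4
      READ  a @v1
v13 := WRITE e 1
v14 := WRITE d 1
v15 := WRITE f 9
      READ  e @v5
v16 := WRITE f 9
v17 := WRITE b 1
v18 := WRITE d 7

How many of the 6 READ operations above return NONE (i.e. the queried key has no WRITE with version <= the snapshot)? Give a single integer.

Answer: 2

Derivation:
v1: WRITE b=3  (b history now [(1, 3)])
v2: WRITE c=5  (c history now [(2, 5)])
v3: WRITE d=4  (d history now [(3, 4)])
v4: WRITE e=1  (e history now [(4, 1)])
v5: WRITE b=5  (b history now [(1, 3), (5, 5)])
v6: WRITE f=6  (f history now [(6, 6)])
v7: WRITE e=9  (e history now [(4, 1), (7, 9)])
v8: WRITE e=9  (e history now [(4, 1), (7, 9), (8, 9)])
v9: WRITE a=3  (a history now [(9, 3)])
READ d @v3: history=[(3, 4)] -> pick v3 -> 4
v10: WRITE f=5  (f history now [(6, 6), (10, 5)])
READ d @v7: history=[(3, 4)] -> pick v3 -> 4
READ f @v5: history=[(6, 6), (10, 5)] -> no version <= 5 -> NONE
v11: WRITE d=3  (d history now [(3, 4), (11, 3)])
v12: WRITE a=0  (a history now [(9, 3), (12, 0)])
READ d @v4: history=[(3, 4), (11, 3)] -> pick v3 -> 4
READ a @v1: history=[(9, 3), (12, 0)] -> no version <= 1 -> NONE
v13: WRITE e=1  (e history now [(4, 1), (7, 9), (8, 9), (13, 1)])
v14: WRITE d=1  (d history now [(3, 4), (11, 3), (14, 1)])
v15: WRITE f=9  (f history now [(6, 6), (10, 5), (15, 9)])
READ e @v5: history=[(4, 1), (7, 9), (8, 9), (13, 1)] -> pick v4 -> 1
v16: WRITE f=9  (f history now [(6, 6), (10, 5), (15, 9), (16, 9)])
v17: WRITE b=1  (b history now [(1, 3), (5, 5), (17, 1)])
v18: WRITE d=7  (d history now [(3, 4), (11, 3), (14, 1), (18, 7)])
Read results in order: ['4', '4', 'NONE', '4', 'NONE', '1']
NONE count = 2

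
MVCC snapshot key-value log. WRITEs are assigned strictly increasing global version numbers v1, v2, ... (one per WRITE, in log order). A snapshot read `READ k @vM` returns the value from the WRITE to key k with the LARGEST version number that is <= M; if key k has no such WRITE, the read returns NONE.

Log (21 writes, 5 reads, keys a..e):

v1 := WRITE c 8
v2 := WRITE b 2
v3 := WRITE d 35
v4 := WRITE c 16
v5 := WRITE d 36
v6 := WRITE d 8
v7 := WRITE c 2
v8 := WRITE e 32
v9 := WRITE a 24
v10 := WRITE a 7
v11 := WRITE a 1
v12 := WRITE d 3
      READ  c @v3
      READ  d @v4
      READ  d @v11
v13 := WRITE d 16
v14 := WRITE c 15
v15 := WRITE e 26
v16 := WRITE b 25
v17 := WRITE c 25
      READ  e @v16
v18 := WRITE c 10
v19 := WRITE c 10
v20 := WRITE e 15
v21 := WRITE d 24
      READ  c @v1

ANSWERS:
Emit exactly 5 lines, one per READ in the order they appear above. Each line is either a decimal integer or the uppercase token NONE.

Answer: 8
35
8
26
8

Derivation:
v1: WRITE c=8  (c history now [(1, 8)])
v2: WRITE b=2  (b history now [(2, 2)])
v3: WRITE d=35  (d history now [(3, 35)])
v4: WRITE c=16  (c history now [(1, 8), (4, 16)])
v5: WRITE d=36  (d history now [(3, 35), (5, 36)])
v6: WRITE d=8  (d history now [(3, 35), (5, 36), (6, 8)])
v7: WRITE c=2  (c history now [(1, 8), (4, 16), (7, 2)])
v8: WRITE e=32  (e history now [(8, 32)])
v9: WRITE a=24  (a history now [(9, 24)])
v10: WRITE a=7  (a history now [(9, 24), (10, 7)])
v11: WRITE a=1  (a history now [(9, 24), (10, 7), (11, 1)])
v12: WRITE d=3  (d history now [(3, 35), (5, 36), (6, 8), (12, 3)])
READ c @v3: history=[(1, 8), (4, 16), (7, 2)] -> pick v1 -> 8
READ d @v4: history=[(3, 35), (5, 36), (6, 8), (12, 3)] -> pick v3 -> 35
READ d @v11: history=[(3, 35), (5, 36), (6, 8), (12, 3)] -> pick v6 -> 8
v13: WRITE d=16  (d history now [(3, 35), (5, 36), (6, 8), (12, 3), (13, 16)])
v14: WRITE c=15  (c history now [(1, 8), (4, 16), (7, 2), (14, 15)])
v15: WRITE e=26  (e history now [(8, 32), (15, 26)])
v16: WRITE b=25  (b history now [(2, 2), (16, 25)])
v17: WRITE c=25  (c history now [(1, 8), (4, 16), (7, 2), (14, 15), (17, 25)])
READ e @v16: history=[(8, 32), (15, 26)] -> pick v15 -> 26
v18: WRITE c=10  (c history now [(1, 8), (4, 16), (7, 2), (14, 15), (17, 25), (18, 10)])
v19: WRITE c=10  (c history now [(1, 8), (4, 16), (7, 2), (14, 15), (17, 25), (18, 10), (19, 10)])
v20: WRITE e=15  (e history now [(8, 32), (15, 26), (20, 15)])
v21: WRITE d=24  (d history now [(3, 35), (5, 36), (6, 8), (12, 3), (13, 16), (21, 24)])
READ c @v1: history=[(1, 8), (4, 16), (7, 2), (14, 15), (17, 25), (18, 10), (19, 10)] -> pick v1 -> 8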